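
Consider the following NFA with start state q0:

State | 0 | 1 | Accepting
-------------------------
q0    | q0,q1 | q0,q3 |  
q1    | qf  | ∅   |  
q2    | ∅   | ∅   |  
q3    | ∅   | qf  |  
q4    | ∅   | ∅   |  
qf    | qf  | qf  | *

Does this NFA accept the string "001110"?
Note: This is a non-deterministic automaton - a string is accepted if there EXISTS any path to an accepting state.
Track the set of states the NFA could be in: start {q0}
Read '0': {q0} → {q0, q1}
Read '0': {q0, q1} → {q0, q1, qf}
Read '1': {q0, q1, qf} → {q0, q3, qf}
Read '1': {q0, q3, qf} → {q0, q3, qf}
Read '1': {q0, q3, qf} → {q0, q3, qf}
Read '0': {q0, q3, qf} → {q0, q1, qf}
Final set {q0, q1, qf} contains accepting state(s) {qf} → accepted.

Final answer: Yes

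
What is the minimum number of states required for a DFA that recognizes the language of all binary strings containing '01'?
Language: binary strings containing '01'
Lower bound (Myhill–Nerode): the prefixes ε, 0, 01 are pairwise distinguishable:
  ε vs 01: suffix ε distinguishes them (ε is rejected, 01 is accepted)
  0 vs 01: suffix ε distinguishes them (0 is rejected, 01 is accepted)
  ε vs 0: suffix 1 distinguishes them (ε·1 = 1 is rejected, 0·1 = 01 is accepted)
So any DFA needs at least 3 states.
Upper bound: a DFA with 3 states exists (one state per class above: 'no progress', 'last symbol 0', and 'seen 01' (accepting sink)).
Minimum states: 3

Final answer: 3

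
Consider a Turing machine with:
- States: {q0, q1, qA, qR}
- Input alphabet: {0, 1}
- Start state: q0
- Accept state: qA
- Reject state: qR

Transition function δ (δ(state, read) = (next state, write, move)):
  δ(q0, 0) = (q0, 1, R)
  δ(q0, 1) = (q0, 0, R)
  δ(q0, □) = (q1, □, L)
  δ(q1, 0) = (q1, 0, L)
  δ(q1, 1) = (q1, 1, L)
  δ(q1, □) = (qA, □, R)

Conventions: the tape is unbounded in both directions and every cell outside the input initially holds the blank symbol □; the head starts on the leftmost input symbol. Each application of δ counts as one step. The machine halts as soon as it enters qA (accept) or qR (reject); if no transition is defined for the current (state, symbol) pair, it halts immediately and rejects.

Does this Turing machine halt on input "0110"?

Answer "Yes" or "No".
Step 0: [q0]0110 (head at position 0)
Step 1: δ(q0, 0) = (q0, 1, R)  ⊢  1[q0]110 (head at position 1)
Step 2: δ(q0, 1) = (q0, 0, R)  ⊢  10[q0]10 (head at position 2)
Step 3: δ(q0, 1) = (q0, 0, R)  ⊢  100[q0]0 (head at position 3)
Step 4: δ(q0, 0) = (q0, 1, R)  ⊢  1001[q0]□ (head at position 4)
Step 5: δ(q0, □) = (q1, □, L)  ⊢  100[q1]1□ (head at position 3)
Step 6: δ(q1, 1) = (q1, 1, L)  ⊢  10[q1]01□ (head at position 2)
Step 7: δ(q1, 0) = (q1, 0, L)  ⊢  1[q1]001□ (head at position 1)
Step 8: δ(q1, 0) = (q1, 0, L)  ⊢  [q1]1001□ (head at position 0)
Step 9: δ(q1, 1) = (q1, 1, L)  ⊢  [q1]□1001□ (head at position -1)
Step 10: δ(q1, □) = (qA, □, R)  ⊢  □[qA]1001□ (head at position 0)
The machine is in qA, so it halts and accepts.
It halts after 10 steps.

Final answer: Yes - halts after 10 steps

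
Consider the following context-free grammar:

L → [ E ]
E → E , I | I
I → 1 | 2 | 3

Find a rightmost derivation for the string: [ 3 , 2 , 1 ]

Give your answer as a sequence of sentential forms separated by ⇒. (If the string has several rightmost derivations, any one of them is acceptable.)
Start with L.
Step 1: the rightmost non-terminal is L; apply L → [ E ]:  [ E ]
Step 2: the rightmost non-terminal is E; apply E → E , I:  [ E , I ]
Step 3: the rightmost non-terminal is I; apply I → 1:  [ E , 1 ]
Step 4: the rightmost non-terminal is E; apply E → E , I:  [ E , I , 1 ]
Step 5: the rightmost non-terminal is I; apply I → 2:  [ E , 2 , 1 ]
Step 6: the rightmost non-terminal is E; apply E → I:  [ I , 2 , 1 ]
Step 7: the rightmost non-terminal is I; apply I → 3:  [ 3 , 2 , 1 ]

Final answer: L ⇒ [ E ] ⇒ [ E , I ] ⇒ [ E , 1 ] ⇒ [ E , I , 1 ] ⇒ [ E , 2 , 1 ] ⇒ [ I , 2 , 1 ] ⇒ [ 3 , 2 , 1 ]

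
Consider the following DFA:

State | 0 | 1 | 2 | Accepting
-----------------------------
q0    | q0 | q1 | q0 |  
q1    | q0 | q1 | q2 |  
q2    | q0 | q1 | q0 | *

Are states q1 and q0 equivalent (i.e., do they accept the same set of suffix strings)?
Try the suffix "2".
From q1: q1 → q2 — accepting.
From q0: q0 → q0 — not accepting.
The two states disagree on this suffix, so they are not equivalent.

Final answer: No. Distinguishing string: "2" - accepted from q1 but not from q0.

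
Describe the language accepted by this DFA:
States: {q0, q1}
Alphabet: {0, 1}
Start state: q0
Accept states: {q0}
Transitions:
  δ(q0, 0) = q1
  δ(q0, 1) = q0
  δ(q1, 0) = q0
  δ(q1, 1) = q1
Analyzing the DFA structure:
Start state: q0
Accept states: {q0}
Interpreting what each state remembers (checking against the transitions):
  q0: an even number of 0s has been read so far
  q1: an odd number of 0s has been read so far
  δ(q0, 0): in q0 (an even number of 0s has been read so far), after reading 0 we have: an odd number of 0s has been read so far → q1
  δ(q0, 1): in q0 (an even number of 0s has been read so far), after reading 1 we have: an even number of 0s has been read so far → q0
  δ(q1, 0): in q1 (an odd number of 0s has been read so far), after reading 0 we have: an even number of 0s has been read so far → q0
  δ(q1, 1): in q1 (an odd number of 0s has been read so far), after reading 1 we have: an odd number of 0s has been read so far → q1
A string is accepted iff it ends in {q0}, i.e. an even number of 0s has been read so far.
Language: All binary strings with an even number of 0s

Final answer: All binary strings with an even number of 0s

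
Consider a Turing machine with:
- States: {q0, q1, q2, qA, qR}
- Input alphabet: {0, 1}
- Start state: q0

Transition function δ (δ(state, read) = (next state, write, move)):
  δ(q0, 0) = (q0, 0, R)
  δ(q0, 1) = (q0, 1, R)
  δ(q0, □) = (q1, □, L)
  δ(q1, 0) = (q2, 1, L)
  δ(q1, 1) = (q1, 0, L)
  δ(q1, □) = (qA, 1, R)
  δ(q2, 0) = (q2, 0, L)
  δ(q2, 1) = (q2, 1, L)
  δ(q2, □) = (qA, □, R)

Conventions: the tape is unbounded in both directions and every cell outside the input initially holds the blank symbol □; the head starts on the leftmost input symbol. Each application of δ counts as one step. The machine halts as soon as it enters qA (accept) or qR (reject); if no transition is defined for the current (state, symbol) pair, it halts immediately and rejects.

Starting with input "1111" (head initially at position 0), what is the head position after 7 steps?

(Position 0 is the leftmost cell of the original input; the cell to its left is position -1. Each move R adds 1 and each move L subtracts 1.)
Step 0: [q0]1111 (head at position 0)
Step 1: δ(q0, 1) = (q0, 1, R)  ⊢  1[q0]111 (head at position 1)
Step 2: δ(q0, 1) = (q0, 1, R)  ⊢  11[q0]11 (head at position 2)
Step 3: δ(q0, 1) = (q0, 1, R)  ⊢  111[q0]1 (head at position 3)
Step 4: δ(q0, 1) = (q0, 1, R)  ⊢  1111[q0]□ (head at position 4)
Step 5: δ(q0, □) = (q1, □, L)  ⊢  111[q1]1□ (head at position 3)
Step 6: δ(q1, 1) = (q1, 0, L)  ⊢  11[q1]10□ (head at position 2)
Step 7: δ(q1, 1) = (q1, 0, L)  ⊢  1[q1]100□ (head at position 1)
Head position after 7 steps: 1

Final answer: Position 1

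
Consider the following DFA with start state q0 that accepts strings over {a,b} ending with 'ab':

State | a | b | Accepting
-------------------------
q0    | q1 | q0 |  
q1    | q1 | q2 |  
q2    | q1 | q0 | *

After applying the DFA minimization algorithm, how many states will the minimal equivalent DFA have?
All 3 states are reachable from q0, so none can be removed as unreachable.
Table-filling: first mark every (accepting, non-accepting) pair as distinguishable (accepting: {q2}; non-accepting: {q0, q1}).
Round 1: (q0, q1) on 'b' go to q0 and q2, already distinguishable → mark.
Every pair of states is distinguishable, so the DFA is already minimal.
Equivalence classes: {q0}, {q1}, {q2} → 3 states.

Final answer: 3 states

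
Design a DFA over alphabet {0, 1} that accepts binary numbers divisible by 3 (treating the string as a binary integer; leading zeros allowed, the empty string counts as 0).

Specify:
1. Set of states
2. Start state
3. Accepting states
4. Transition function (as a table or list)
One valid DFA (any DFA recognizing the same language is acceptable):
States: {q0, q1, q2}
Start: q0
Accepting: {q0}
Transitions (accepting states marked with *):
State | 0 | 1 | Accepting
-------------------------
q0    | q0 | q1 | *
q1    | q2 | q0 |  
q2    | q1 | q2 |  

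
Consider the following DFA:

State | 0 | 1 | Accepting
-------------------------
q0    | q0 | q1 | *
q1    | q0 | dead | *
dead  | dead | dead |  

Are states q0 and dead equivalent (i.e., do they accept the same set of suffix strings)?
Try the suffix ε (the empty string).
From q0: q0 — accepting.
From dead: dead — not accepting.
The two states disagree on this suffix, so they are not equivalent.

Final answer: No. Distinguishing string: ε (the empty string) - accepted from q0 but not from dead.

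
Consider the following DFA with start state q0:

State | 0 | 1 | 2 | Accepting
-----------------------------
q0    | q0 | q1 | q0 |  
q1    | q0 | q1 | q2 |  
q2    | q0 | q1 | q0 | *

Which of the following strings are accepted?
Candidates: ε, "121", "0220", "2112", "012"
ε: q0; q0 is not accepting → rejected
"121": q0 → q1 → q2 → q1; q1 is not accepting → rejected
"0220": q0 → q0 → q0 → q0 → q0; q0 is not accepting → rejected
"2112": q0 → q0 → q1 → q1 → q2; q2 is accepting → accepted
"012": q0 → q0 → q1 → q2; q2 is accepting → accepted

Final answer: "2112", "012"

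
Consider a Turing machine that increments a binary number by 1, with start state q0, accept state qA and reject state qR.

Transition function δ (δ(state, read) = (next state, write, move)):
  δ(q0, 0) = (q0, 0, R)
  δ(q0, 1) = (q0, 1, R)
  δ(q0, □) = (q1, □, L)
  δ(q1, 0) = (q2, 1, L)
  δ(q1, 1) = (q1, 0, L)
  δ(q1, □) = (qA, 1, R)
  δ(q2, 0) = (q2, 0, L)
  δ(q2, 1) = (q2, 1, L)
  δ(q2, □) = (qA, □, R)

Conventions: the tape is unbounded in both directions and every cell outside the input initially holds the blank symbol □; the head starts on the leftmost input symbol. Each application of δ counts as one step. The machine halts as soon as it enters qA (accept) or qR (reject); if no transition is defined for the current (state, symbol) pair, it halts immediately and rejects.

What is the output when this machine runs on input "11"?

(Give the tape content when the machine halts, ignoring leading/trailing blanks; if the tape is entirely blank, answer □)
Step 0: [q0]11 (head at position 0)
Step 1: δ(q0, 1) = (q0, 1, R)  ⊢  1[q0]1 (head at position 1)
Step 2: δ(q0, 1) = (q0, 1, R)  ⊢  11[q0]□ (head at position 2)
Step 3: δ(q0, □) = (q1, □, L)  ⊢  1[q1]1□ (head at position 1)
Step 4: δ(q1, 1) = (q1, 0, L)  ⊢  [q1]10□ (head at position 0)
Step 5: δ(q1, 1) = (q1, 0, L)  ⊢  [q1]□00□ (head at position -1)
Step 6: δ(q1, □) = (qA, 1, R)  ⊢  1[qA]00□ (head at position 0)
The machine is in qA, so it halts and accepts.
Tape content when halted (ignoring surrounding blanks): 100

Final answer: Output: 100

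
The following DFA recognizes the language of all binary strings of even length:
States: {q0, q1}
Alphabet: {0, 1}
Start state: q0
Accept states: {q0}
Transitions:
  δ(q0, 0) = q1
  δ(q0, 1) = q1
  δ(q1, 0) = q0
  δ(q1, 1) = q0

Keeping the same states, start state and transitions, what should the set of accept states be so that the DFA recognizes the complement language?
The DFA is complete (every state has a transition on every symbol), so the complement
is recognized by the same DFA with accepting and non-accepting states swapped.
Original accept states: {q0}
Complement accept states = All states - Original accept states
= {q0, q1} - {q0}
= {q1}
Complement language: strings of ODD length

Final answer: {q1}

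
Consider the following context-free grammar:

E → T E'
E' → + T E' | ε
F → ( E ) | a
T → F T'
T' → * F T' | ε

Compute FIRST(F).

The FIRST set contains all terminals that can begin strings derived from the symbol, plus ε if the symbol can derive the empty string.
FIRST(F): F → ( E ) contributes '(' and F → a contributes 'a', so FIRST(F) = {(, a}. F is not nullable.

Final answer: {(, a}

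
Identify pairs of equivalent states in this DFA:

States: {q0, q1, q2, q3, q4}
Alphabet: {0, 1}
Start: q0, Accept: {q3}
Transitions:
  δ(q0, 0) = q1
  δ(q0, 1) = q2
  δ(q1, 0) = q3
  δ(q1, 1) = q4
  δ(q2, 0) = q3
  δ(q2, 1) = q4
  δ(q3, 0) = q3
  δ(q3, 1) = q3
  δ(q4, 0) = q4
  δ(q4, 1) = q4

Using the table-filling algorithm:
Round 0 – mark pairs where exactly one state is accepting: (q0,q3), (q1,q3), (q2,q3), (q3,q4)
Round 1 – newly marked: (q0,q1) [on 0: q1 vs q3, already marked]; (q0,q2) [on 0: q1 vs q3, already marked]; (q1,q4) [on 0: q3 vs q4, already marked]; (q2,q4) [on 0: q3 vs q4, already marked]
Round 2 – newly marked: (q0,q4) [on 0: q1 vs q4, already marked]
No further pairs can be marked.
(q1, q2) unmarked: δ(q1,0)=q3, δ(q2,0)=q3; δ(q1,1)=q4, δ(q2,1)=q4 → equivalent
Equivalent pairs: (q1, q2)

Final answer: Equivalent pairs: (q1, q2)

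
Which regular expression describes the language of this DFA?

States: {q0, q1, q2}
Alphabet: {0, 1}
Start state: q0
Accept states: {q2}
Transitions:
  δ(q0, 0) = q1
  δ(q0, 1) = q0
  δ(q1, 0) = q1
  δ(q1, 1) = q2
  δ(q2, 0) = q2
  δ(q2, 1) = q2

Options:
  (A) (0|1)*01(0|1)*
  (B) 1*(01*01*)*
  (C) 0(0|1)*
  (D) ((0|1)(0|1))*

Testing sample strings against the DFA:
  '01' -> accepted
  '0001' -> accepted
  '00' -> rejected
  '1101' -> accepted
Checking each option for a counterexample:
  (A) (0|1)*01(0|1)*: agrees with the DFA on all strings of length ≤ 4
  (B) 1*(01*01*)*: ε is rejected by the DFA but matches the regex → eliminated
  (C) 0(0|1)*: '0' is rejected by the DFA but matches the regex → eliminated
  (D) ((0|1)(0|1))*: ε is rejected by the DFA but matches the regex → eliminated
Only (A) (0|1)*01(0|1)* is consistent with the DFA.

Final answer: (A) (0|1)*01(0|1)*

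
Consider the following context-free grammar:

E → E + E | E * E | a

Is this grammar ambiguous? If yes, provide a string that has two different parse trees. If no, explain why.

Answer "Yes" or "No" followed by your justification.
Two different leftmost derivations of a + a * a:
  (1) E ⇒ E + E ⇒ a + E ⇒ a + E * E ⇒ a + a * E ⇒ a + a * a   (tree groups a + (a * a))
  (2) E ⇒ E * E ⇒ E + E * E ⇒ a + E * E ⇒ a + a * E ⇒ a + a * a   (tree groups (a + a) * a)
Two distinct leftmost derivations = two distinct parse trees, so the grammar is ambiguous.

Final answer: Yes - the string 'a + a * a' has two distinct leftmost derivations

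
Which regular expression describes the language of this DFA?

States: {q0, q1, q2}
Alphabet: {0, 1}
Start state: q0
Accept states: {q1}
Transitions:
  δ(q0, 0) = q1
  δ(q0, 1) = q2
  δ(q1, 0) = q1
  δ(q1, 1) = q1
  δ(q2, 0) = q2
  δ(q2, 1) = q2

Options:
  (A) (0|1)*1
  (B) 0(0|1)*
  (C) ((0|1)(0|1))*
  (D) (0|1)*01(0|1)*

Testing sample strings against the DFA:
  '11' -> rejected
  '001' -> accepted
  '01' -> accepted
  '000' -> accepted
Checking each option for a counterexample:
  (A) (0|1)*1: '0' is accepted by the DFA but does not match the regex → eliminated
  (B) 0(0|1)*: agrees with the DFA on all strings of length ≤ 4
  (C) ((0|1)(0|1))*: ε is rejected by the DFA but matches the regex → eliminated
  (D) (0|1)*01(0|1)*: '0' is accepted by the DFA but does not match the regex → eliminated
Only (B) 0(0|1)* is consistent with the DFA.

Final answer: (B) 0(0|1)*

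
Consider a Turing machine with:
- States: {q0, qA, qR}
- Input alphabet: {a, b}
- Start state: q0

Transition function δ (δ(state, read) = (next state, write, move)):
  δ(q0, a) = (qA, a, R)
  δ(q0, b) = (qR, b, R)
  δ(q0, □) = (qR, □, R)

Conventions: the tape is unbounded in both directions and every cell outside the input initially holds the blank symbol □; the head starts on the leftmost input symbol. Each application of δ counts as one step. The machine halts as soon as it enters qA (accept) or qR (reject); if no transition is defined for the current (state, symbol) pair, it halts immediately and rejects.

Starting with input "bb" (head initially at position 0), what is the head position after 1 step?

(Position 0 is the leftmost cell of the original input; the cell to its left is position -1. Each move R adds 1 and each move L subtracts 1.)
Step 0: [q0]bb (head at position 0)
Step 1: δ(q0, b) = (qR, b, R)  ⊢  b[qR]b (head at position 1)
Head position after 1 step: 1

Final answer: Position 1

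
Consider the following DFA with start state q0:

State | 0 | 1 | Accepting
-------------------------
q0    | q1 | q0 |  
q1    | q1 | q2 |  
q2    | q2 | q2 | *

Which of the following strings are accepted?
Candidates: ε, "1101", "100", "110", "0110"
ε: q0; q0 is not accepting → rejected
"1101": q0 → q0 → q0 → q1 → q2; q2 is accepting → accepted
"100": q0 → q0 → q1 → q1; q1 is not accepting → rejected
"110": q0 → q0 → q0 → q1; q1 is not accepting → rejected
"0110": q0 → q1 → q2 → q2 → q2; q2 is accepting → accepted

Final answer: "1101", "0110"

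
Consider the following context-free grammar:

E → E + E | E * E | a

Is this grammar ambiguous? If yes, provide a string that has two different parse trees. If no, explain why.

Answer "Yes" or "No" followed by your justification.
Two different leftmost derivations of a + a * a:
  (1) E ⇒ E + E ⇒ a + E ⇒ a + E * E ⇒ a + a * E ⇒ a + a * a   (tree groups a + (a * a))
  (2) E ⇒ E * E ⇒ E + E * E ⇒ a + E * E ⇒ a + a * E ⇒ a + a * a   (tree groups (a + a) * a)
Two distinct leftmost derivations = two distinct parse trees, so the grammar is ambiguous.

Final answer: Yes - the string 'a + a * a' has two distinct leftmost derivations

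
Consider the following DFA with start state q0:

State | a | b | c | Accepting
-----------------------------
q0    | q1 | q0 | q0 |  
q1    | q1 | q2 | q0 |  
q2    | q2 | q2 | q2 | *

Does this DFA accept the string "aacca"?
Start in q0.
Read 'a': q0 → q1
Read 'a': q1 → q1
Read 'c': q1 → q0
Read 'c': q0 → q0
Read 'a': q0 → q1
Final state q1 is not accepting, so the string is rejected.

Final answer: No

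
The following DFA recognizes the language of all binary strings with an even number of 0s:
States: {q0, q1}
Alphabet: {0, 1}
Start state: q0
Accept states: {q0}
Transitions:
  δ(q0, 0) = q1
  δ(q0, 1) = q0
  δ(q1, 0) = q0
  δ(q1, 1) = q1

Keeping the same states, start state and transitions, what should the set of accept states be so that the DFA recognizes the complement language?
The DFA is complete (every state has a transition on every symbol), so the complement
is recognized by the same DFA with accepting and non-accepting states swapped.
Original accept states: {q0}
Complement accept states = All states - Original accept states
= {q0, q1} - {q0}
= {q1}
Complement language: strings with an ODD number of 0s

Final answer: {q1}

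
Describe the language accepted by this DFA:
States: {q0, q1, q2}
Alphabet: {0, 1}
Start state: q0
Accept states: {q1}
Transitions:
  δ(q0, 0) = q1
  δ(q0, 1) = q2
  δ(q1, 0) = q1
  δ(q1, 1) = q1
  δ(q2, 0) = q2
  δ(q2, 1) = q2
Analyzing the DFA structure:
Start state: q0
Accept states: {q1}
Interpreting what each state remembers (checking against the transitions):
  q0: nothing has been read yet
  q1: the first symbol was 0
  q2: the first symbol was 1 (trap state)
  δ(q0, 0): in q0 (nothing has been read yet), after reading 0 we have: the first symbol was 0 → q1
  δ(q0, 1): in q0 (nothing has been read yet), after reading 1 we have: the first symbol was 1 (trap state) → q2
  δ(q1, 0): in q1 (the first symbol was 0), after reading 0 we have: the first symbol was 0 → q1
  δ(q1, 1): in q1 (the first symbol was 0), after reading 1 we have: the first symbol was 0 → q1
  δ(q2, 0): in q2 (the first symbol was 1 (trap state)), after reading 0 we have: the first symbol was 1 (trap state) → q2
  δ(q2, 1): in q2 (the first symbol was 1 (trap state)), after reading 1 we have: the first symbol was 1 (trap state) → q2
A string is accepted iff it ends in {q1}, i.e. the first symbol was 0.
Language: All binary strings starting with 0

Final answer: All binary strings starting with 0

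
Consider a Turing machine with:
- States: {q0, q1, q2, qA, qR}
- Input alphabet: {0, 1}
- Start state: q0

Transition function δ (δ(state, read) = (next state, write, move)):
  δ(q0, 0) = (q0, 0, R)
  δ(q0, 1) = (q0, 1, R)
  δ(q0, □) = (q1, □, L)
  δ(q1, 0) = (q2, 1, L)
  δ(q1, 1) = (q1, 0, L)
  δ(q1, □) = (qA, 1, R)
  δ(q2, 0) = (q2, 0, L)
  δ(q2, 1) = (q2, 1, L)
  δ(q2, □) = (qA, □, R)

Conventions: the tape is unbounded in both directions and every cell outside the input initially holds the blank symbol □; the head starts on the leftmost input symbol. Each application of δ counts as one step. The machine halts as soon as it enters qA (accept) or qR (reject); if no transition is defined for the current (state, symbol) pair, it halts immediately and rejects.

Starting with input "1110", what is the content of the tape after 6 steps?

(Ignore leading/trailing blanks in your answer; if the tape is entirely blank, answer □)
Step 0: [q0]1110 (head at position 0)
Step 1: δ(q0, 1) = (q0, 1, R)  ⊢  1[q0]110 (head at position 1)
Step 2: δ(q0, 1) = (q0, 1, R)  ⊢  11[q0]10 (head at position 2)
Step 3: δ(q0, 1) = (q0, 1, R)  ⊢  111[q0]0 (head at position 3)
Step 4: δ(q0, 0) = (q0, 0, R)  ⊢  1110[q0]□ (head at position 4)
Step 5: δ(q0, □) = (q1, □, L)  ⊢  111[q1]0□ (head at position 3)
Step 6: δ(q1, 0) = (q2, 1, L)  ⊢  11[q2]11□ (head at position 2)
Tape after 6 steps (ignoring surrounding blanks): 1111

Final answer: Tape: 1111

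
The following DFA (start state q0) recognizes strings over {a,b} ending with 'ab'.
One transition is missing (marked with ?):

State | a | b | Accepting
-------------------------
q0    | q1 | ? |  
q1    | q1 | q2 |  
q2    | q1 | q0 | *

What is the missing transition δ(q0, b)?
q0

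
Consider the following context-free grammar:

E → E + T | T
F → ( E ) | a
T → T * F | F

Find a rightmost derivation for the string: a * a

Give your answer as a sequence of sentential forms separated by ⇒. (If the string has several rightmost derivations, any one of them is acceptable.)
Start with E.
Step 1: the rightmost non-terminal is E; apply E → T:  T
Step 2: the rightmost non-terminal is T; apply T → T * F:  T * F
Step 3: the rightmost non-terminal is F; apply F → a:  T * a
Step 4: the rightmost non-terminal is T; apply T → F:  F * a
Step 5: the rightmost non-terminal is F; apply F → a:  a * a

Final answer: E ⇒ T ⇒ T * F ⇒ T * a ⇒ F * a ⇒ a * a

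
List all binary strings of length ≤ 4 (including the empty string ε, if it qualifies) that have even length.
Checking every binary string of length 0 to 4:
  Length 0: accepted: ε | rejected: (none)
  Length 1: accepted: (none) | rejected: 0, 1
  Length 2: accepted: 00, 01, 10, 11 | rejected: (none)
  Length 3: accepted: (none) | rejected: 000, 001, 010, 011, 100, 101, 110, 111
  Length 4: accepted: 0000, 0001, 0010, 0011, 0100, 0101, 0110, 0111, 1000, 1001, 1010, 1011, 1100, 1101, 1110, 1111 | rejected: (none)
Total: 21 string(s).

Final answer: ε, 00, 01, 10, 11, 0000, 0001, 0010, 0011, 0100, 0101, 0110, 0111, 1000, 1001, 1010, 1011, 1100, 1101, 1110, 1111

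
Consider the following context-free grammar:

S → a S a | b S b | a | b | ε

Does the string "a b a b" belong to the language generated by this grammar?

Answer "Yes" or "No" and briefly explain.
Every production places the same symbol at both ends (or yields a single symbol / ε), so every derived string is a palindrome. a b a b reversed is b a b a ≠ a b a b, so it is not a palindrome and cannot be derived (already the first step fails: the string starts with a but ends with b, so neither S → a S a nor S → b S b fits).

Final answer: No - no valid derivation exists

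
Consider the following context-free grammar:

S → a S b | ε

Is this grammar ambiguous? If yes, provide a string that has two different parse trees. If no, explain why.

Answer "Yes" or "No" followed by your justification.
At every step exactly one production applies: if the remaining string to generate is non-empty it starts with a and ends with b, forcing S → a S b; if it is empty, S → ε is forced. Hence each string a^n b^n has exactly one derivation (S → a S b applied n times, then S → ε) and one parse tree.

Final answer: No - the grammar is unambiguous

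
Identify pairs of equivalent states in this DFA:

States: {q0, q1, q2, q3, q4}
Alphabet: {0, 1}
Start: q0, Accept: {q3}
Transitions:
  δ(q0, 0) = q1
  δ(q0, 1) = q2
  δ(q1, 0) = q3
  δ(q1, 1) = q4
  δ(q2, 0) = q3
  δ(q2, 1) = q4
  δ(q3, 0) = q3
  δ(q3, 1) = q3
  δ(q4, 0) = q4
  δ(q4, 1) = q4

Using the table-filling algorithm:
Round 0 – mark pairs where exactly one state is accepting: (q0,q3), (q1,q3), (q2,q3), (q3,q4)
Round 1 – newly marked: (q0,q1) [on 0: q1 vs q3, already marked]; (q0,q2) [on 0: q1 vs q3, already marked]; (q1,q4) [on 0: q3 vs q4, already marked]; (q2,q4) [on 0: q3 vs q4, already marked]
Round 2 – newly marked: (q0,q4) [on 0: q1 vs q4, already marked]
No further pairs can be marked.
(q1, q2) unmarked: δ(q1,0)=q3, δ(q2,0)=q3; δ(q1,1)=q4, δ(q2,1)=q4 → equivalent
Equivalent pairs: (q1, q2)

Final answer: Equivalent pairs: (q1, q2)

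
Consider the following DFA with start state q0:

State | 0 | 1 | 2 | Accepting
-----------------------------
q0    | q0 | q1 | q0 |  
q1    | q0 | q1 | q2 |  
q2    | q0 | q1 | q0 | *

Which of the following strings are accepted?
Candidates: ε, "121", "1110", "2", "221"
ε: q0; q0 is not accepting → rejected
"121": q0 → q1 → q2 → q1; q1 is not accepting → rejected
"1110": q0 → q1 → q1 → q1 → q0; q0 is not accepting → rejected
"2": q0 → q0; q0 is not accepting → rejected
"221": q0 → q0 → q0 → q1; q1 is not accepting → rejected

Final answer: None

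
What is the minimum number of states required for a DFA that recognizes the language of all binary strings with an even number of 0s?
Language: binary strings with an even number of 0s
Lower bound (Myhill–Nerode): the prefixes ε, 0 are pairwise distinguishable:
  ε vs 0: suffix ε distinguishes them (ε has zero 0s (accepted), 0 has one 0 (rejected))
So any DFA needs at least 2 states.
Upper bound: a DFA with 2 states exists (one state per class above).
Minimum states: 2

Final answer: 2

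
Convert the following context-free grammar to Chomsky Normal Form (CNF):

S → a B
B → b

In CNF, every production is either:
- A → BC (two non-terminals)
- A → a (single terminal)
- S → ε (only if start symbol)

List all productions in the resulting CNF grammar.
The grammar has no ε-productions or unit productions to eliminate.
S → a B has terminal a in a right-hand side of length ≥ 2: introduce T_a → a and use T_a in place of a.
B → b is already in CNF (single terminal) – keep it.
S → a B becomes S → T_a B.
Resulting CNF grammar (3 productions): T_a → a; B → b; S → T_a B

Final answer: T_a → a; B → b; S → T_a B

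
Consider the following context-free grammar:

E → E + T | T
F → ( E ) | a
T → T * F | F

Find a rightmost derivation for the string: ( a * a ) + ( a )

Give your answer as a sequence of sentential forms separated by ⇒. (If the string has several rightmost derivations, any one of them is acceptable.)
Start with E.
Step 1: the rightmost non-terminal is E; apply E → E + T:  E + T
Step 2: the rightmost non-terminal is T; apply T → F:  E + F
Step 3: the rightmost non-terminal is F; apply F → ( E ):  E + ( E )
Step 4: the rightmost non-terminal is E; apply E → T:  E + ( T )
Step 5: the rightmost non-terminal is T; apply T → F:  E + ( F )
Step 6: the rightmost non-terminal is F; apply F → a:  E + ( a )
Step 7: the rightmost non-terminal is E; apply E → T:  T + ( a )
Step 8: the rightmost non-terminal is T; apply T → F:  F + ( a )
Step 9: the rightmost non-terminal is F; apply F → ( E ):  ( E ) + ( a )
Step 10: the rightmost non-terminal is E; apply E → T:  ( T ) + ( a )
Step 11: the rightmost non-terminal is T; apply T → T * F:  ( T * F ) + ( a )
Step 12: the rightmost non-terminal is F; apply F → a:  ( T * a ) + ( a )
Step 13: the rightmost non-terminal is T; apply T → F:  ( F * a ) + ( a )
Step 14: the rightmost non-terminal is F; apply F → a:  ( a * a ) + ( a )

Final answer: E ⇒ E + T ⇒ E + F ⇒ E + ( E ) ⇒ E + ( T ) ⇒ E + ( F ) ⇒ E + ( a ) ⇒ T + ( a ) ⇒ F + ( a ) ⇒ ( E ) + ( a ) ⇒ ( T ) + ( a ) ⇒ ( T * F ) + ( a ) ⇒ ( T * a ) + ( a ) ⇒ ( F * a ) + ( a ) ⇒ ( a * a ) + ( a )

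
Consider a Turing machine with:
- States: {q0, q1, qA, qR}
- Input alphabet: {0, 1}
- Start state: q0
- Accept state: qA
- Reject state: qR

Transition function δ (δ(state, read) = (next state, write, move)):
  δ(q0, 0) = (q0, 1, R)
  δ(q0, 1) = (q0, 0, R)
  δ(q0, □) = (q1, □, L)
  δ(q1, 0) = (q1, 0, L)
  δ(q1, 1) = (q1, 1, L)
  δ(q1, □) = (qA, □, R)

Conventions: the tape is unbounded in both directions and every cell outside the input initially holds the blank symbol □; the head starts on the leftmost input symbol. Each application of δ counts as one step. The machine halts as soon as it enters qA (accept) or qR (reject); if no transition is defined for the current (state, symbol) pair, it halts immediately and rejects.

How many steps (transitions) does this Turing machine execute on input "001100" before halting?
Step 0: [q0]001100 (head at position 0)
Step 1: δ(q0, 0) = (q0, 1, R)  ⊢  1[q0]01100 (head at position 1)
Step 2: δ(q0, 0) = (q0, 1, R)  ⊢  11[q0]1100 (head at position 2)
Step 3: δ(q0, 1) = (q0, 0, R)  ⊢  110[q0]100 (head at position 3)
Step 4: δ(q0, 1) = (q0, 0, R)  ⊢  1100[q0]00 (head at position 4)
Step 5: δ(q0, 0) = (q0, 1, R)  ⊢  11001[q0]0 (head at position 5)
Step 6: δ(q0, 0) = (q0, 1, R)  ⊢  110011[q0]□ (head at position 6)
Step 7: δ(q0, □) = (q1, □, L)  ⊢  11001[q1]1□ (head at position 5)
Step 8: δ(q1, 1) = (q1, 1, L)  ⊢  1100[q1]11□ (head at position 4)
Step 9: δ(q1, 1) = (q1, 1, L)  ⊢  110[q1]011□ (head at position 3)
Step 10: δ(q1, 0) = (q1, 0, L)  ⊢  11[q1]0011□ (head at position 2)
Step 11: δ(q1, 0) = (q1, 0, L)  ⊢  1[q1]10011□ (head at position 1)
Step 12: δ(q1, 1) = (q1, 1, L)  ⊢  [q1]110011□ (head at position 0)
Step 13: δ(q1, 1) = (q1, 1, L)  ⊢  [q1]□110011□ (head at position -1)
Step 14: δ(q1, □) = (qA, □, R)  ⊢  □[qA]110011□ (head at position 0)
The machine is in qA, so it halts and accepts.
Number of transitions executed: 14.

Final answer: 14 steps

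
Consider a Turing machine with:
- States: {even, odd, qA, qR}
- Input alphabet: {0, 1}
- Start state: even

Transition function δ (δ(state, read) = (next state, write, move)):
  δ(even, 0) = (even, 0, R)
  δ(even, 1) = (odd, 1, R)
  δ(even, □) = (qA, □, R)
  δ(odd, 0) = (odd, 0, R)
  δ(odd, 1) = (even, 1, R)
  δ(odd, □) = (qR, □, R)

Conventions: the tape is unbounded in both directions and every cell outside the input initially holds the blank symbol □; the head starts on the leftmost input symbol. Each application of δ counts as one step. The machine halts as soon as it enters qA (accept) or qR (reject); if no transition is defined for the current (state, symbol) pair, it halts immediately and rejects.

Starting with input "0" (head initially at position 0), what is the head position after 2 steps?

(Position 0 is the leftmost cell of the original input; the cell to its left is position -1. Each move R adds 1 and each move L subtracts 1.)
Step 0: [even]0 (head at position 0)
Step 1: δ(even, 0) = (even, 0, R)  ⊢  0[even]□ (head at position 1)
Step 2: δ(even, □) = (qA, □, R)  ⊢  0□[qA]□ (head at position 2)
Head position after 2 steps: 2

Final answer: Position 2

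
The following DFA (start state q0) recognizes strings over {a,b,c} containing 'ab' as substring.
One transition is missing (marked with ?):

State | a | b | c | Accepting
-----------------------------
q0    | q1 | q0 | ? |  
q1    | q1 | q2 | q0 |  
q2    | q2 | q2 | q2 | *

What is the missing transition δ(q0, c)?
q0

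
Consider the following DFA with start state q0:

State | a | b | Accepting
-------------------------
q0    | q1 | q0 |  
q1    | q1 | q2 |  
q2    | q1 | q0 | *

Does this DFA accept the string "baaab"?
Start in q0.
Read 'b': q0 → q0
Read 'a': q0 → q1
Read 'a': q1 → q1
Read 'a': q1 → q1
Read 'b': q1 → q2
Final state q2 is accepting, so the string is accepted.

Final answer: Yes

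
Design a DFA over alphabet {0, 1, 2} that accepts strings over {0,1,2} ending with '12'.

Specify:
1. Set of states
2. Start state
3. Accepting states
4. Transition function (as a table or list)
One valid DFA (any DFA recognizing the same language is acceptable):
States: {q0, q1, q2}
Start: q0
Accepting: {q2}
Transitions (accepting states marked with *):
State | 0 | 1 | 2 | Accepting
-----------------------------
q0    | q0 | q1 | q0 |  
q1    | q0 | q1 | q2 |  
q2    | q0 | q1 | q0 | *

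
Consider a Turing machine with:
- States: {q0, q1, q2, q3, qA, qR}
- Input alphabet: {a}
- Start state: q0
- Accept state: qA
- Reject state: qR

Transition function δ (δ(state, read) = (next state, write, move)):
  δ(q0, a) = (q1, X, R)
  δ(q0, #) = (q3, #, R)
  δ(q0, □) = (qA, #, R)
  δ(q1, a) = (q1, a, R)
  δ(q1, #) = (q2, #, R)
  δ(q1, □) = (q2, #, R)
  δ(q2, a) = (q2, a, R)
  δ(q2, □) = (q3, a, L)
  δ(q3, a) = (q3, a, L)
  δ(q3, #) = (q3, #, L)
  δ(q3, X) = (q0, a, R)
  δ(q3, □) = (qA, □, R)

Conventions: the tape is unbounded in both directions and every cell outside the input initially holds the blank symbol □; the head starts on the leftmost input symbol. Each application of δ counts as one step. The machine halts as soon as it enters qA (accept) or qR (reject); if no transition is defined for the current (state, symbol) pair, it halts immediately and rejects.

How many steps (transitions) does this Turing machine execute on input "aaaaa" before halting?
Trace (configuration after each step, as tape_left[state]tape_right with head position):
Step 0: [q0]aaaaa (head at position 0)
Step 1: X[q1]aaaa (head 1)
Step 2: Xa[q1]aaa (head 2)
Step 3: Xaa[q1]aa (head 3)
Step 4: Xaaa[q1]a (head 4)
Step 5: Xaaaa[q1]□ (head 5)
Step 6: Xaaaa#[q2]□ (head 6)
Step 7: Xaaaa[q3]#a (head 5)
Step 8: Xaaa[q3]a#a (head 4)
Step 9: Xaa[q3]aa#a (head 3)
Step 10: Xa[q3]aaa#a (head 2)
Step 11: X[q3]aaaa#a (head 1)
Step 12: [q3]Xaaaa#a (head 0)
Step 13: a[q0]aaaa#a (head 1)
Step 14: aX[q1]aaa#a (head 2)
Step 15: aXa[q1]aa#a (head 3)
Step 16: aXaa[q1]a#a (head 4)
Step 17: aXaaa[q1]#a (head 5)
Step 18: aXaaa#[q2]a (head 6)
Step 19: aXaaa#a[q2]□ (head 7)
Step 20: aXaaa#[q3]aa (head 6)
Step 21: aXaaa[q3]#aa (head 5)
Step 22: aXaa[q3]a#aa (head 4)
Step 23: aXa[q3]aa#aa (head 3)
Step 24: aX[q3]aaa#aa (head 2)
Step 25: a[q3]Xaaa#aa (head 1)
Step 26: aa[q0]aaa#aa (head 2)
Step 27: aaX[q1]aa#aa (head 3)
Step 28: aaXa[q1]a#aa (head 4)
Step 29: aaXaa[q1]#aa (head 5)
Step 30: aaXaa#[q2]aa (head 6)
Step 31: aaXaa#a[q2]a (head 7)
Step 32: aaXaa#aa[q2]□ (head 8)
Step 33: aaXaa#a[q3]aa (head 7)
Step 34: aaXaa#[q3]aaa (head 6)
Step 35: aaXaa[q3]#aaa (head 5)
Step 36: aaXa[q3]a#aaa (head 4)
Step 37: aaX[q3]aa#aaa (head 3)
Step 38: aa[q3]Xaa#aaa (head 2)
Step 39: aaa[q0]aa#aaa (head 3)
Step 40: aaaX[q1]a#aaa (head 4)
Step 41: aaaXa[q1]#aaa (head 5)
Step 42: aaaXa#[q2]aaa (head 6)
Step 43: aaaXa#a[q2]aa (head 7)
Step 44: aaaXa#aa[q2]a (head 8)
Step 45: aaaXa#aaa[q2]□ (head 9)
Step 46: aaaXa#aa[q3]aa (head 8)
Step 47: aaaXa#a[q3]aaa (head 7)
Step 48: aaaXa#[q3]aaaa (head 6)
Step 49: aaaXa[q3]#aaaa (head 5)
Step 50: aaaX[q3]a#aaaa (head 4)
Step 51: aaa[q3]Xa#aaaa (head 3)
Step 52: aaaa[q0]a#aaaa (head 4)
Step 53: aaaaX[q1]#aaaa (head 5)
Step 54: aaaaX#[q2]aaaa (head 6)
Step 55: aaaaX#a[q2]aaa (head 7)
Step 56: aaaaX#aa[q2]aa (head 8)
Step 57: aaaaX#aaa[q2]a (head 9)
Step 58: aaaaX#aaaa[q2]□ (head 10)
Step 59: aaaaX#aaa[q3]aa (head 9)
Step 60: aaaaX#aa[q3]aaa (head 8)
Step 61: aaaaX#a[q3]aaaa (head 7)
Step 62: aaaaX#[q3]aaaaa (head 6)
Step 63: aaaaX[q3]#aaaaa (head 5)
Step 64: aaaa[q3]X#aaaaa (head 4)
Step 65: aaaaa[q0]#aaaaa (head 5)
Step 66: aaaaa#[q3]aaaaa (head 6)
Step 67: aaaaa[q3]#aaaaa (head 5)
Step 68: aaaa[q3]a#aaaaa (head 4)
Step 69: aaa[q3]aa#aaaaa (head 3)
Step 70: aa[q3]aaa#aaaaa (head 2)
Step 71: a[q3]aaaa#aaaaa (head 1)
Step 72: [q3]aaaaa#aaaaa (head 0)
Step 73: [q3]□aaaaa#aaaaa (head -1)
Step 74: □[qA]aaaaa#aaaaa (head 0)
The machine is in qA, so it halts and accepts.
Number of transitions executed: 74.

Final answer: 74 steps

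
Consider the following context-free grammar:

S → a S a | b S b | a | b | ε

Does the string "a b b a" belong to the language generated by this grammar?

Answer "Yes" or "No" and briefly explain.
A derivation exists: S ⇒ a S a ⇒ a b S b a ⇒ a b b a (using S → a S a, S → b S b, then S → ε).

Final answer: Yes - a valid derivation exists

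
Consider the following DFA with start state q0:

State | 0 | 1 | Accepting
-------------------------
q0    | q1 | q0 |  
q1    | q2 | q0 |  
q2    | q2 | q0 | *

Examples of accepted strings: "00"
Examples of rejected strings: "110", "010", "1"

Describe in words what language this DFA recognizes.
binary strings ending with '00'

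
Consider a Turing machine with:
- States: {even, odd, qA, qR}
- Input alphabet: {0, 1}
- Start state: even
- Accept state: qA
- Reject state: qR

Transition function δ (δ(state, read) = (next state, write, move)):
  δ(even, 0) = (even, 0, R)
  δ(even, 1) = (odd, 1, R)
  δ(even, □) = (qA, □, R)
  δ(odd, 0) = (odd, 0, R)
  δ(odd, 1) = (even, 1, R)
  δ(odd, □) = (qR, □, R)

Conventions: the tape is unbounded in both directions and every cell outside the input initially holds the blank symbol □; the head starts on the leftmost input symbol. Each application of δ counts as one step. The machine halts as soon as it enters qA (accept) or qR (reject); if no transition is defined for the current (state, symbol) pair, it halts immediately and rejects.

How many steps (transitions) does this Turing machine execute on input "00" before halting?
Step 0: [even]00 (head at position 0)
Step 1: δ(even, 0) = (even, 0, R)  ⊢  0[even]0 (head at position 1)
Step 2: δ(even, 0) = (even, 0, R)  ⊢  00[even]□ (head at position 2)
Step 3: δ(even, □) = (qA, □, R)  ⊢  00□[qA]□ (head at position 3)
The machine is in qA, so it halts and accepts.
Number of transitions executed: 3.

Final answer: 3 steps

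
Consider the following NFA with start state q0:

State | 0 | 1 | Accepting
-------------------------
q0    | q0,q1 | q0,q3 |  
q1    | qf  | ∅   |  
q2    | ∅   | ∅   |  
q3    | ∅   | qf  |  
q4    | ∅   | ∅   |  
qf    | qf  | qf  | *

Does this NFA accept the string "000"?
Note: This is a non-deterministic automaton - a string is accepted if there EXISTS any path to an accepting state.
Track the set of states the NFA could be in: start {q0}
Read '0': {q0} → {q0, q1}
Read '0': {q0, q1} → {q0, q1, qf}
Read '0': {q0, q1, qf} → {q0, q1, qf}
Final set {q0, q1, qf} contains accepting state(s) {qf} → accepted.

Final answer: Yes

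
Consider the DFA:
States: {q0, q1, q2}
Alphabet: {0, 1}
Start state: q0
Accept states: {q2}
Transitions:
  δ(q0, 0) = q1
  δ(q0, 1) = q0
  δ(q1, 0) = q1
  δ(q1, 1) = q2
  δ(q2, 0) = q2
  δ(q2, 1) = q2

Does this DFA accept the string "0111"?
Processing string "0111":
  q0 --0--> q1
  q1 --1--> q2
  q2 --1--> q2
  q2 --1--> q2
Final state: q2
Accept states: {q2}
q2 is an accept state, so the string is accepted.

Final answer: Yes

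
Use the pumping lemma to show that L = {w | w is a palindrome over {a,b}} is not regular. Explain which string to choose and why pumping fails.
Language: L = {w | w is a palindrome over {a,b}} (strings that read the same forwards and backwards)
Step 1: Assume for contradiction that L is regular, with pumping length p.
Step 2: Choose s = a^p b a^p. Then s ∈ L (it reads the same forwards and backwards) and |s| ≥ p.
Step 3: Consider any decomposition s = xyz with |xy| ≤ p and |y| > 0. Since |xy| ≤ p and the first p symbols of s are all a's, y = a^k for some k with 1 ≤ k ≤ p.
Step 4: Pumping up (i = 2): xy²z = a^(p+k) b a^p. Its reverse is a^p b a^(p+k) ≠ a^(p+k) b a^p (the single b is no longer in the middle), so xy²z is not a palindrome and xy²z ∉ L.
This contradicts the pumping lemma, so L is not regular.

Final answer: Choose s = a^p b a^p. Since |xy| ≤ p, y = a^k with k ≥ 1. Then xy²z = a^(p+k) b a^p is not a palindrome, so ∉ L.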